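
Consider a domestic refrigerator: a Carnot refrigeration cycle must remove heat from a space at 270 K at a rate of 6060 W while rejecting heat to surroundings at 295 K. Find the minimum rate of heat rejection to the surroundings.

For a reversible cycle Q_H/Q_C = T_H/T_C, so Q_H = Q_C·T_H/T_C = 6060 × 295.00/270.00 = 6620 W.

Q̇_H ≈ 6620 W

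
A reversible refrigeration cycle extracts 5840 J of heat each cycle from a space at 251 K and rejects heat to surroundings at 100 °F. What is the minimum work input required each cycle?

T_H = 100 °F → (100 − 32) × 5/9 = 37.78 °C = 310.93 K.
The reversible coefficient of performance is COP_R = T_C/(T_H − T_C) = 251.00/59.93 = 4.1884.
W = Q_C/COP_R = 5840/4.1884 = 1390 J.

W_in ≈ 1390 J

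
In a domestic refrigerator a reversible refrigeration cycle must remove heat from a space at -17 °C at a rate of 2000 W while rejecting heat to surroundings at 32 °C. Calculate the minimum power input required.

T_H = 32 °C → 32 + 273.15 = 305.15 K.
T_C = -17 °C → -17 + 273.15 = 256.15 K.
COP_R = T_C/(T_H − T_C) = 256.15/49.00 = 5.2276.
W = Q_C/COP_R = 2000/5.2276 = 382.6 W.

Ẇ_in ≈ 382.6 W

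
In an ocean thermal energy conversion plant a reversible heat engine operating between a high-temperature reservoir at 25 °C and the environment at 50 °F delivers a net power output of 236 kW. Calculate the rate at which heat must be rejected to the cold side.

Q̇_C ≈ 4455 kW

T_H = 25 °C → 25 + 273.15 = 298.15 K.
T_C = 50 °F → (50 − 32) × 5/9 = 10.00 °C = 283.15 K.
Since the cycle is reversible, η = 1 − T_C/T_H = 1 − 283.15/298.15 = 0.0503.
Since Q_C/Q_H = T_C/T_H and Q_H = W/η, Q_C = W·T_C/(T_H − T_C) = 236 × 283.15/15.00 = 4455 kW.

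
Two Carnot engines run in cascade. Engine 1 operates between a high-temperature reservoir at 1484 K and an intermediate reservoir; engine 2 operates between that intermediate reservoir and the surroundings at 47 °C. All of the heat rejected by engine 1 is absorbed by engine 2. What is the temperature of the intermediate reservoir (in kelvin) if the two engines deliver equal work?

T_C = 47 °C → 47 + 273.15 = 320.15 K.
For reversible stages Q_m = Q_H·(T_m/T_H). Setting W₁ = Q_H(1 − T_m/T_H) equal to W₂ = Q_m(1 − T_C/T_m) = Q_H·(T_m − T_C)/T_H gives T_H − T_m = T_m − T_C, so T_m = (T_H + T_C)/2 = (1484.00 + 320.15)/2 = 902 K.

T_m ≈ 902 K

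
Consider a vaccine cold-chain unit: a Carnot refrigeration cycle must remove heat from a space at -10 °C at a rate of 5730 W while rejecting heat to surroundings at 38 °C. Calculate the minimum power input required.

T_H = 38 °C → 38 + 273.15 = 311.15 K.
T_C = -10 °C → -10 + 273.15 = 263.15 K.
For a reversible refrigerator, COP_R = T_C/(T_H − T_C) = 263.15/48.00 = 5.4823.
W = Q_C/COP_R = 5730/5.4823 = 1045 W.

Ẇ_in ≈ 1045 W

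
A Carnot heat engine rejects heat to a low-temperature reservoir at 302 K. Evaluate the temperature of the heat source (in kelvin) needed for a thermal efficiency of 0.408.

T_H ≈ 510 K

From η = 1 − T_C/T_H, solving for T_H gives T_H = T_C/(1 − η) = 302.00/(1 − 0.408) = 510 K.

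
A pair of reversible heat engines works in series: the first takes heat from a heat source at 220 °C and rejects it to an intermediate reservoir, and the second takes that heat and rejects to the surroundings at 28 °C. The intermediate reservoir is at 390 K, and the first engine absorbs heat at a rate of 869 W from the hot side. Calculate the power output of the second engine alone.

T_H = 220 °C → 220 + 273.15 = 493.15 K.
T_C = 28 °C → 28 + 273.15 = 301.15 K.
Heat entering the second stage: Q_m = Q_H·(T_m/T_H) = 869 × 390.00/493.15 = 687 W.
Second-stage efficiency η₂ = 1 − T_C/T_m = 1 − 301.15/390.00 = 0.2278, so W₂ = η₂·Q_m = 157 W.

Ẇ₂ ≈ 157 W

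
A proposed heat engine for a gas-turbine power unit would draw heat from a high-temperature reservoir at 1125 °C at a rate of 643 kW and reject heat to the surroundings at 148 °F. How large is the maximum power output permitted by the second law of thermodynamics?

Ẇ_max ≈ 488 kW

T_H = 1125 °C → 1125 + 273.15 = 1398.15 K.
T_C = 148 °F → (148 − 32) × 5/9 = 64.44 °C = 337.59 K.
No engine can exceed the Carnot limit: η_max = 1 − T_C/T_H = 1 − 337.59/1398.15 = 0.7585.
W_max = η_max · Q_H = 0.7585 × 643 = 488 kW.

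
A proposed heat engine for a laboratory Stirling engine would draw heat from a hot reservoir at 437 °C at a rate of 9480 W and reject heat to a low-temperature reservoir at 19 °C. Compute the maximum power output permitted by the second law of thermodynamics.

Ẇ_max ≈ 5580 W

T_H = 437 °C → 437 + 273.15 = 710.15 K.
T_C = 19 °C → 19 + 273.15 = 292.15 K.
No engine can exceed the Carnot limit: η_max = 1 − T_C/T_H = 1 − 292.15/710.15 = 0.5886.
W_max = η_max · Q_H = 0.5886 × 9480 = 5580 W.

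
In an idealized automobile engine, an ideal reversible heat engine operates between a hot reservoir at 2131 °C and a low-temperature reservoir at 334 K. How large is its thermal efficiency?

η ≈ 0.8611

T_H = 2131 °C → 2131 + 273.15 = 2404.15 K.
η_rev = 1 − T_C/T_H = 1 − 334.00/2404.15 = 0.8611.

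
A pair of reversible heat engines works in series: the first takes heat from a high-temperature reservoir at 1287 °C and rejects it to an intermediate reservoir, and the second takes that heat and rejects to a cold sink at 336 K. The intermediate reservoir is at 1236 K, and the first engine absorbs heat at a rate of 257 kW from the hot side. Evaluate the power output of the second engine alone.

T_H = 1287 °C → 1287 + 273.15 = 1560.15 K.
Heat entering the second stage: Q_m = Q_H·(T_m/T_H) = 257 × 1236.00/1560.15 = 203.6 kW.
Second-stage efficiency η₂ = 1 − T_C/T_m = 1 − 336.00/1236.00 = 0.7282, so W₂ = η₂·Q_m = 148.3 kW.

Ẇ₂ ≈ 148.3 kW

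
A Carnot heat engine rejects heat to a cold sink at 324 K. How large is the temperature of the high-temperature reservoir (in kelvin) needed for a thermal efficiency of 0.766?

T_H ≈ 1380 K

From η = 1 − T_C/T_H, solving for T_H gives T_H = T_C/(1 − η) = 324.00/(1 − 0.766) = 1380 K.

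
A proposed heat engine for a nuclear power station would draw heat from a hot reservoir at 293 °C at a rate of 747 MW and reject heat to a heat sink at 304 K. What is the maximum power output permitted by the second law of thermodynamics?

T_H = 293 °C → 293 + 273.15 = 566.15 K.
The second-law ceiling is the Carnot efficiency, η_max = 1 − T_C/T_H = 1 − 304.00/566.15 = 0.4630.
W_max = η_max · Q_H = 0.4630 × 747 = 346 MW.

Ẇ_max ≈ 346 MW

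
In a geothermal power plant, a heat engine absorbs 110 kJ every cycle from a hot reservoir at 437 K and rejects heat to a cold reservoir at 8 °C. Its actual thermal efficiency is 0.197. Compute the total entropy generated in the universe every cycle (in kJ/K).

T_C = 8 °C → 8 + 273.15 = 281.15 K.
W = η·Q_H = 0.197 × 110 = 21.67 kJ, so Q_C = Q_H − W = 88.33 kJ.
The hot reservoir loses entropy Q_H/T_H = 110/437.00 = 0.2517 kJ/K; the cold reservoir gains Q_C/T_C = 88.33/281.15 = 0.3142 kJ/K.
ΔS_univ = −Q_H/T_H + Q_C/T_C = 0.06246 kJ/K (> 0, since η = 0.197 < η_Carnot = 0.357).

ΔS_univ ≈ 0.06246 kJ/K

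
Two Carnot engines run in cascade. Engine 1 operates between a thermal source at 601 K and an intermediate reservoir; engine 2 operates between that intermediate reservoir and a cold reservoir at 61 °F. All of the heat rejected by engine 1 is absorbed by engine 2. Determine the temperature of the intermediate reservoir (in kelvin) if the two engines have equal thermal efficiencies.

T_C = 61 °F → (61 − 32) × 5/9 = 16.11 °C = 289.26 K.
Equal efficiencies require 1 − T_m/T_H = 1 − T_C/T_m, i.e. T_m/T_H = T_C/T_m, so T_m = √(T_H·T_C) = √(601.00 × 289.26) = 417 K.

T_m ≈ 417 K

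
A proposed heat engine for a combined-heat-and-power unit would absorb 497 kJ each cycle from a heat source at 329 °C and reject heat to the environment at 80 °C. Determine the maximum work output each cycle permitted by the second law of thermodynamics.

T_H = 329 °C → 329 + 273.15 = 602.15 K.
T_C = 80 °C → 80 + 273.15 = 353.15 K.
By the Carnot theorem, η_max = 1 − T_C/T_H = 1 − 353.15/602.15 = 0.4135.
W_max = η_max · Q_H = 0.4135 × 497 = 206 kJ.

W_max ≈ 206 kJ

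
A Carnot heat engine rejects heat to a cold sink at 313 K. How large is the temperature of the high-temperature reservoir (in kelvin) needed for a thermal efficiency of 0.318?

From η = 1 − T_C/T_H, solving for T_H gives T_H = T_C/(1 − η) = 313.00/(1 − 0.318) = 459 K.

T_H ≈ 459 K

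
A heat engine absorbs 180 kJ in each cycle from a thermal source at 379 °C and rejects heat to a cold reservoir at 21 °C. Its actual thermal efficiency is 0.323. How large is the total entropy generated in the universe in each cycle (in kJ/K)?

ΔS_univ ≈ 0.1383 kJ/K

T_H = 379 °C → 379 + 273.15 = 652.15 K.
T_C = 21 °C → 21 + 273.15 = 294.15 K.
W = η·Q_H = 0.323 × 180 = 58.14 kJ, so Q_C = Q_H − W = 121.9 kJ.
The hot reservoir loses entropy Q_H/T_H = 180/652.15 = 0.2760 kJ/K; the cold reservoir gains Q_C/T_C = 121.9/294.15 = 0.4143 kJ/K.
ΔS_univ = −Q_H/T_H + Q_C/T_C = 0.1383 kJ/K (> 0, since η = 0.323 < η_Carnot = 0.549).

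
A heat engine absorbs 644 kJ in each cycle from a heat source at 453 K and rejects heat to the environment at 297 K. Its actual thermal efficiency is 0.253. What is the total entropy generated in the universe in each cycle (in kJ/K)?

W = η·Q_H = 0.253 × 644 = 162.9 kJ, so Q_C = Q_H − W = 481.1 kJ.
Entropy balance on the reservoirs: −Q_H/T_H = -1.422 kJ/K, +Q_C/T_C = 1.620 kJ/K.
ΔS_univ = −Q_H/T_H + Q_C/T_C = 0.198 kJ/K (> 0, since η = 0.253 < η_Carnot = 0.344).

ΔS_univ ≈ 0.198 kJ/K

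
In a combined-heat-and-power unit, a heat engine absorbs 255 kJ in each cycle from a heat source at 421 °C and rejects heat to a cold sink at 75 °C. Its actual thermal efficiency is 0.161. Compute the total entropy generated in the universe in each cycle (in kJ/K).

ΔS_univ ≈ 0.2472 kJ/K

T_H = 421 °C → 421 + 273.15 = 694.15 K.
T_C = 75 °C → 75 + 273.15 = 348.15 K.
W = η·Q_H = 0.161 × 255 = 41.05 kJ, so Q_C = Q_H − W = 213.9 kJ.
The hot reservoir loses entropy Q_H/T_H = 255/694.15 = 0.3674 kJ/K; the cold reservoir gains Q_C/T_C = 213.9/348.15 = 0.6145 kJ/K.
ΔS_univ = −Q_H/T_H + Q_C/T_C = 0.2472 kJ/K (> 0, since η = 0.161 < η_Carnot = 0.498).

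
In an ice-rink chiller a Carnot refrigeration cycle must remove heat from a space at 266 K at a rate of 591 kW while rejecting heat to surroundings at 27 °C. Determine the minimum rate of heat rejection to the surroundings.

Q̇_H ≈ 667 kW

T_H = 27 °C → 27 + 273.15 = 300.15 K.
For a reversible cycle Q_H/Q_C = T_H/T_C, so Q_H = Q_C·T_H/T_C = 591 × 300.15/266.00 = 667 kW.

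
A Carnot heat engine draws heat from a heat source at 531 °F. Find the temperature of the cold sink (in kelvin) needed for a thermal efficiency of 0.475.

T_H = 531 °F → (531 − 32) × 5/9 = 277.22 °C = 550.37 K.
From η = 1 − T_C/T_H, T_C = T_H·(1 − η) = 550.37 × (1 − 0.475) = 289 K.

T_C ≈ 289 K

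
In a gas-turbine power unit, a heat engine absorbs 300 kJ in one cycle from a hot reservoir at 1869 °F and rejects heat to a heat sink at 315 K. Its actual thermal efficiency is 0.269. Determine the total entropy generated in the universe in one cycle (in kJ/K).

T_H = 1869 °F → (1869 − 32) × 5/9 = 1020.56 °C = 1293.71 K.
W = η·Q_H = 0.269 × 300 = 80.70 kJ, so Q_C = Q_H − W = 219.3 kJ.
The hot reservoir loses entropy Q_H/T_H = 300/1293.71 = 0.2319 kJ/K; the cold reservoir gains Q_C/T_C = 219.3/315.00 = 0.6962 kJ/K.
ΔS_univ = −Q_H/T_H + Q_C/T_C = 0.464 kJ/K (> 0, since η = 0.269 < η_Carnot = 0.757).

ΔS_univ ≈ 0.464 kJ/K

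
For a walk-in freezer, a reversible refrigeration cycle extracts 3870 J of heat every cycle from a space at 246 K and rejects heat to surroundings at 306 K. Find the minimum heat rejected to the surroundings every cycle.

For a reversible cycle Q_H/Q_C = T_H/T_C, so Q_H = Q_C·T_H/T_C = 3870 × 306.00/246.00 = 4814 J.

Q_H ≈ 4814 J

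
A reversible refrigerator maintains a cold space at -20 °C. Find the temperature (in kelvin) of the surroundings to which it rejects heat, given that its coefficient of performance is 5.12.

T_C = -20 °C → -20 + 273.15 = 253.15 K.
COP_R = T_C/(T_H − T_C) ⇒ T_H = T_C·(1 + 1/COP_R) = 253.15 × (1 + 1/5.12) = 303 K.

T_H ≈ 303 K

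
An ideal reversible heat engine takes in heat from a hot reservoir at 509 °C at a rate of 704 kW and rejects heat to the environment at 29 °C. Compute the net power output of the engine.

Ẇ ≈ 432 kW

T_H = 509 °C → 509 + 273.15 = 782.15 K.
T_C = 29 °C → 29 + 273.15 = 302.15 K.
Since the cycle is reversible, η = 1 − T_C/T_H = 1 − 302.15/782.15 = 0.6137.
W = η·Q_H = 0.6137 × 704 = 432 kW.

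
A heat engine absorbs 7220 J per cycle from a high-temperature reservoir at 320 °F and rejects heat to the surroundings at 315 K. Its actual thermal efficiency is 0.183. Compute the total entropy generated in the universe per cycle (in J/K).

T_H = 320 °F → (320 − 32) × 5/9 = 160.00 °C = 433.15 K.
W = η·Q_H = 0.183 × 7220 = 1321 J, so Q_C = Q_H − W = 5899 J.
Entropy balance on the reservoirs: −Q_H/T_H = -16.67 J/K, +Q_C/T_C = 18.73 J/K.
ΔS_univ = −Q_H/T_H + Q_C/T_C = 2.058 J/K (> 0, since η = 0.183 < η_Carnot = 0.273).

ΔS_univ ≈ 2.058 J/K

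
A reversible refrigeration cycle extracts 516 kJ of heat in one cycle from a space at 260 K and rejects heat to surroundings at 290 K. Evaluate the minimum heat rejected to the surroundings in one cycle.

Q_H ≈ 576 kJ

For a reversible cycle Q_H/Q_C = T_H/T_C, so Q_H = Q_C·T_H/T_C = 516 × 290.00/260.00 = 576 kJ.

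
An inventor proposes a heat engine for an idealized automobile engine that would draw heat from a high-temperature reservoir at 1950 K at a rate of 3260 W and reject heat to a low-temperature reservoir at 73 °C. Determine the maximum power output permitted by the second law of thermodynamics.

T_C = 73 °C → 73 + 273.15 = 346.15 K.
The upper bound on efficiency is η_max = 1 − T_C/T_H = 1 − 346.15/1950.00 = 0.8225.
W_max = η_max · Q_H = 0.8225 × 3260 = 2681 W.

Ẇ_max ≈ 2681 W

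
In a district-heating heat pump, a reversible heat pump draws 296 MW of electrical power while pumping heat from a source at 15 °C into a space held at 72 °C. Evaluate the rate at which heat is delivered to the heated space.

Q̇_H ≈ 1792 MW

T_H = 72 °C → 72 + 273.15 = 345.15 K.
T_C = 15 °C → 15 + 273.15 = 288.15 K.
For a reversible heat pump, COP_HP = T_H/(T_H − T_C) = 345.15/57.00 = 6.0553.
Q_H = COP_HP · W = 6.0553 × 296 = 1792 MW.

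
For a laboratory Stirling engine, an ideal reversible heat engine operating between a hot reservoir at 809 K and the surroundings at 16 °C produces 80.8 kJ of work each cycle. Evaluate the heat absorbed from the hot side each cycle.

Q_H ≈ 126 kJ

T_C = 16 °C → 16 + 273.15 = 289.15 K.
η_rev = 1 − T_C/T_H = 1 − 289.15/809.00 = 0.6426.
Q_H = W/η = 80.8/0.6426 = 126 kJ.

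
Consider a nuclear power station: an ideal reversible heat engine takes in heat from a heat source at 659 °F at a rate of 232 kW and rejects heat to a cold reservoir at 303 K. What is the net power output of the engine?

T_H = 659 °F → (659 − 32) × 5/9 = 348.33 °C = 621.48 K.
Carnot efficiency: η = 1 − T_C/T_H = 1 − 303.00/621.48 = 0.5125.
W = η·Q_H = 0.5125 × 232 = 118.9 kW.

Ẇ ≈ 118.9 kW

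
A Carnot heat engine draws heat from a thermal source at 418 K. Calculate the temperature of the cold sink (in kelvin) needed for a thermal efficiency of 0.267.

From η = 1 − T_C/T_H, T_C = T_H·(1 − η) = 418.00 × (1 − 0.267) = 306.4 K.

T_C ≈ 306.4 K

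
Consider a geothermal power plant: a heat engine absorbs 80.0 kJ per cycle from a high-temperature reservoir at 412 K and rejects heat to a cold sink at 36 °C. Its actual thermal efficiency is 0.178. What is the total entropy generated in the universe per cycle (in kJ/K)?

T_C = 36 °C → 36 + 273.15 = 309.15 K.
W = η·Q_H = 0.178 × 80.0 = 14.24 kJ, so Q_C = Q_H − W = 65.76 kJ.
Reservoir entropy changes: ΔS_H = −Q_H/T_H = −80.0/412.00 = -0.1942 kJ/K and ΔS_C = +Q_C/T_C = 65.76/309.15 = 0.2127 kJ/K.
ΔS_univ = −Q_H/T_H + Q_C/T_C = 0.0185 kJ/K (> 0, since η = 0.178 < η_Carnot = 0.250).

ΔS_univ ≈ 0.0185 kJ/K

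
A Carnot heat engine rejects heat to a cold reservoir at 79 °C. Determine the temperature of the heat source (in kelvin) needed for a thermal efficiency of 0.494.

T_H ≈ 696 K

T_C = 79 °C → 79 + 273.15 = 352.15 K.
From η = 1 − T_C/T_H, solving for T_H gives T_H = T_C/(1 − η) = 352.15/(1 − 0.494) = 696 K.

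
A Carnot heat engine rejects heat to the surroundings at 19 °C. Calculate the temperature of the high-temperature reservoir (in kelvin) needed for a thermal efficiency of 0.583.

T_H ≈ 700.6 K

T_C = 19 °C → 19 + 273.15 = 292.15 K.
From η = 1 − T_C/T_H, solving for T_H gives T_H = T_C/(1 − η) = 292.15/(1 − 0.583) = 700.6 K.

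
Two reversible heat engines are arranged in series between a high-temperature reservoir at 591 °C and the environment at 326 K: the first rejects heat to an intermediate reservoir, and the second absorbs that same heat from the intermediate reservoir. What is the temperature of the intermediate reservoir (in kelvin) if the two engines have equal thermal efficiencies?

T_m ≈ 531 K

T_H = 591 °C → 591 + 273.15 = 864.15 K.
Equal efficiencies require 1 − T_m/T_H = 1 − T_C/T_m, i.e. T_m/T_H = T_C/T_m, so T_m = √(T_H·T_C) = √(864.15 × 326.00) = 531 K.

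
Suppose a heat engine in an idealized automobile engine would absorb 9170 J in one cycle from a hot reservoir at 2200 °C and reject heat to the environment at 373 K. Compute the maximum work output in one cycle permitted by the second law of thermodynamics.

W_max ≈ 7790 J

T_H = 2200 °C → 2200 + 273.15 = 2473.15 K.
By the Carnot theorem, η_max = 1 − T_C/T_H = 1 − 373.00/2473.15 = 0.8492.
W_max = η_max · Q_H = 0.8492 × 9170 = 7790 J.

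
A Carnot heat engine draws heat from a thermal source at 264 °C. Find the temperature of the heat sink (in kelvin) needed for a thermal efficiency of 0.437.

T_H = 264 °C → 264 + 273.15 = 537.15 K.
From η = 1 − T_C/T_H, T_C = T_H·(1 − η) = 537.15 × (1 − 0.437) = 302 K.

T_C ≈ 302 K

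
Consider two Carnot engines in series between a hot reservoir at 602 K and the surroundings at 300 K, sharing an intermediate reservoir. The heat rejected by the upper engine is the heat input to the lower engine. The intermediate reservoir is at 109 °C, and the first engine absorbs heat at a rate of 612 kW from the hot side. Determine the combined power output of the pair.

Ẇ_total ≈ 307 kW

Two reversible stages in series are equivalent to a single Carnot engine between T_H and T_C, so η_total = 1 − T_C/T_H = 1 − 300.00/602.00 = 0.5017.
W_total = η_total · Q_H = 0.5017 × 612 = 307 kW.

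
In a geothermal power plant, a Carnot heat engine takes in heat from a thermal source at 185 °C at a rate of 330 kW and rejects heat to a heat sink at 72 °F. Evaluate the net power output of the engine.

Ẇ ≈ 117 kW

T_H = 185 °C → 185 + 273.15 = 458.15 K.
T_C = 72 °F → (72 − 32) × 5/9 = 22.22 °C = 295.37 K.
η_rev = 1 − T_C/T_H = 1 − 295.37/458.15 = 0.3553.
W = η·Q_H = 0.3553 × 330 = 117 kW.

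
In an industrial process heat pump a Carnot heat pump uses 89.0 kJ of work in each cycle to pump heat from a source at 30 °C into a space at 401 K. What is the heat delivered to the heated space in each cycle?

Q_H ≈ 365 kJ

T_C = 30 °C → 30 + 273.15 = 303.15 K.
Reversible heating COP: COP_HP = T_H/(T_H − T_C) = 401.00/97.85 = 4.0981.
Q_H = COP_HP · W = 4.0981 × 89.0 = 365 kJ.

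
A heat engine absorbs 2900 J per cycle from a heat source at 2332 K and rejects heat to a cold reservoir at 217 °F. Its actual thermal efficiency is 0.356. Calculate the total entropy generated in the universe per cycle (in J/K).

T_C = 217 °F → (217 − 32) × 5/9 = 102.78 °C = 375.93 K.
W = η·Q_H = 0.356 × 2900 = 1032 J, so Q_C = Q_H − W = 1868 J.
Reservoir entropy changes: ΔS_H = −Q_H/T_H = −2900/2332.00 = -1.244 J/K and ΔS_C = +Q_C/T_C = 1868/375.93 = 4.968 J/K.
ΔS_univ = −Q_H/T_H + Q_C/T_C = 3.72 J/K (> 0, since η = 0.356 < η_Carnot = 0.839).

ΔS_univ ≈ 3.72 J/K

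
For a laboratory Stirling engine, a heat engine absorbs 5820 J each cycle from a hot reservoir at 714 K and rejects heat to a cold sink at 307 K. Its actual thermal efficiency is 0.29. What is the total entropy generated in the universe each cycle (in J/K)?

ΔS_univ ≈ 5.31 J/K

W = η·Q_H = 0.29 × 5820 = 1688 J, so Q_C = Q_H − W = 4132 J.
Reservoir entropy changes: ΔS_H = −Q_H/T_H = −5820/714.00 = -8.151 J/K and ΔS_C = +Q_C/T_C = 4132/307.00 = 13.46 J/K.
ΔS_univ = −Q_H/T_H + Q_C/T_C = 5.31 J/K (> 0, since η = 0.29 < η_Carnot = 0.570).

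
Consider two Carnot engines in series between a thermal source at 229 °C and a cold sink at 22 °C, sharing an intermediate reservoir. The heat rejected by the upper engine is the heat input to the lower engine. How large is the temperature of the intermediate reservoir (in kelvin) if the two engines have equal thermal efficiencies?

T_H = 229 °C → 229 + 273.15 = 502.15 K.
T_C = 22 °C → 22 + 273.15 = 295.15 K.
Equal efficiencies require 1 − T_m/T_H = 1 − T_C/T_m, i.e. T_m/T_H = T_C/T_m, so T_m = √(T_H·T_C) = √(502.15 × 295.15) = 385 K.

T_m ≈ 385 K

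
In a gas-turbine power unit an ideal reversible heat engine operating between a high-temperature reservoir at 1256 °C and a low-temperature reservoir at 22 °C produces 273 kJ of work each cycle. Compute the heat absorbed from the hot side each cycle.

Q_H ≈ 338 kJ

T_H = 1256 °C → 1256 + 273.15 = 1529.15 K.
T_C = 22 °C → 22 + 273.15 = 295.15 K.
Since the cycle is reversible, η = 1 − T_C/T_H = 1 − 295.15/1529.15 = 0.8070.
Q_H = W/η = 273/0.8070 = 338 kJ.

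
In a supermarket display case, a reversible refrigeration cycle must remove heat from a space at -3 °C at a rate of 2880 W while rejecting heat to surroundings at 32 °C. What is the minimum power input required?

Ẇ_in ≈ 373 W

T_H = 32 °C → 32 + 273.15 = 305.15 K.
T_C = -3 °C → -3 + 273.15 = 270.15 K.
For a reversible refrigerator, COP_R = T_C/(T_H − T_C) = 270.15/35.00 = 7.7186.
W = Q_C/COP_R = 2880/7.7186 = 373 W.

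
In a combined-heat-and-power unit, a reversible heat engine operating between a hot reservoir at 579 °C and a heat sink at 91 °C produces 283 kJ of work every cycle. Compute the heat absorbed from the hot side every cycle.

T_H = 579 °C → 579 + 273.15 = 852.15 K.
T_C = 91 °C → 91 + 273.15 = 364.15 K.
The Carnot efficiency is η = 1 − T_C/T_H = 1 − 364.15/852.15 = 0.5727.
Q_H = W/η = 283/0.5727 = 494 kJ.

Q_H ≈ 494 kJ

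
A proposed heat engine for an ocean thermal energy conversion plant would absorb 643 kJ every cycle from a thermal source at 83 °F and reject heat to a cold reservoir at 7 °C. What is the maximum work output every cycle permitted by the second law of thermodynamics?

W_max ≈ 45.50 kJ

T_H = 83 °F → (83 − 32) × 5/9 = 28.33 °C = 301.48 K.
T_C = 7 °C → 7 + 273.15 = 280.15 K.
No engine can exceed the Carnot limit: η_max = 1 − T_C/T_H = 1 − 280.15/301.48 = 0.0708.
W_max = η_max · Q_H = 0.0708 × 643 = 45.50 kJ.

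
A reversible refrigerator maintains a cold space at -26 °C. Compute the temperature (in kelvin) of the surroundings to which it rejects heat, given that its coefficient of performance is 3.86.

T_C = -26 °C → -26 + 273.15 = 247.15 K.
COP_R = T_C/(T_H − T_C) ⇒ T_H = T_C·(1 + 1/COP_R) = 247.15 × (1 + 1/3.86) = 311 K.

T_H ≈ 311 K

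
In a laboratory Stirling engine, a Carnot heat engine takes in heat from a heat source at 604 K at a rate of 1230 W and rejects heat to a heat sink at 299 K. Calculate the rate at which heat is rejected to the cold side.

Q̇_C ≈ 609 W

η_rev = 1 − T_C/T_H = 1 − 299.00/604.00 = 0.5050.
For a reversible cycle Q_C/Q_H = T_C/T_H, so Q_C = 1230 × 299.00/604.00 = 609 W.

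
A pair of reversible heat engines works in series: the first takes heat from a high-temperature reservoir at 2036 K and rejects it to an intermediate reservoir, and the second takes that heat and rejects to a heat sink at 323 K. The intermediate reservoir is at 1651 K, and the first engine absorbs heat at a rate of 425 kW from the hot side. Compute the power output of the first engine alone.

First-stage efficiency η₁ = 1 − T_m/T_H = 1 − 1651.00/2036.00 = 0.1891.
W₁ = η₁·Q_H = 0.1891 × 425 = 80.4 kW.

Ẇ₁ ≈ 80.4 kW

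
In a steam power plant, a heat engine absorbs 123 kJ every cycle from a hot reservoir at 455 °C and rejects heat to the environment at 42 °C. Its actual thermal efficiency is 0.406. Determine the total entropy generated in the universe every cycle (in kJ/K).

ΔS_univ ≈ 0.06291 kJ/K

T_H = 455 °C → 455 + 273.15 = 728.15 K.
T_C = 42 °C → 42 + 273.15 = 315.15 K.
W = η·Q_H = 0.406 × 123 = 49.94 kJ, so Q_C = Q_H − W = 73.06 kJ.
Reservoir entropy changes: ΔS_H = −Q_H/T_H = −123/728.15 = -0.1689 kJ/K and ΔS_C = +Q_C/T_C = 73.06/315.15 = 0.2318 kJ/K.
ΔS_univ = −Q_H/T_H + Q_C/T_C = 0.06291 kJ/K (> 0, since η = 0.406 < η_Carnot = 0.567).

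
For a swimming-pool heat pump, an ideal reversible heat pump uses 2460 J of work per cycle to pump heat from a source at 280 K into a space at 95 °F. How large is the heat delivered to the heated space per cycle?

Q_H ≈ 26900 J

T_H = 95 °F → (95 − 32) × 5/9 = 35.00 °C = 308.15 K.
The Carnot heat-pump COP is COP_HP = T_H/(T_H − T_C) = 308.15/28.15 = 10.9467.
Q_H = COP_HP · W = 10.9467 × 2460 = 26900 J.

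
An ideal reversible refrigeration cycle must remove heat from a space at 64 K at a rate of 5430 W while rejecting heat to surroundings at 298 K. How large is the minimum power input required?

Carnot COP: COP_R = T_C/(T_H − T_C) = 64.00/234.00 = 0.2735.
W = Q_C/COP_R = 5430/0.2735 = 19900 W.

Ẇ_in ≈ 19900 W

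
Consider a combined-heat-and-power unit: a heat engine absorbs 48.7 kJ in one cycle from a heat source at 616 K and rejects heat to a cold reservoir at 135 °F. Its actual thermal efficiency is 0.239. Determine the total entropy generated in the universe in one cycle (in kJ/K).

T_C = 135 °F → (135 − 32) × 5/9 = 57.22 °C = 330.37 K.
W = η·Q_H = 0.239 × 48.7 = 11.64 kJ, so Q_C = Q_H − W = 37.06 kJ.
Reservoir entropy changes: ΔS_H = −Q_H/T_H = −48.7/616.00 = -0.07906 kJ/K and ΔS_C = +Q_C/T_C = 37.06/330.37 = 0.1122 kJ/K.
ΔS_univ = −Q_H/T_H + Q_C/T_C = 0.0331 kJ/K (> 0, since η = 0.239 < η_Carnot = 0.464).

ΔS_univ ≈ 0.0331 kJ/K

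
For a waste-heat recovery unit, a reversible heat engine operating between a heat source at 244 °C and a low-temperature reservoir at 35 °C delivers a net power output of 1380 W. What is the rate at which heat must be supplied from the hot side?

Q̇_H ≈ 3410 W

T_H = 244 °C → 244 + 273.15 = 517.15 K.
T_C = 35 °C → 35 + 273.15 = 308.15 K.
Carnot efficiency: η = 1 − T_C/T_H = 1 − 308.15/517.15 = 0.4041.
Q_H = W/η = 1380/0.4041 = 3410 W.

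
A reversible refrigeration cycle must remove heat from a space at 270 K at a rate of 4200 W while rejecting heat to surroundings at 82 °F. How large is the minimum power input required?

T_H = 82 °F → (82 − 32) × 5/9 = 27.78 °C = 300.93 K.
The reversible coefficient of performance is COP_R = T_C/(T_H − T_C) = 270.00/30.93 = 8.7300.
W = Q_C/COP_R = 4200/8.7300 = 481.1 W.

Ẇ_in ≈ 481.1 W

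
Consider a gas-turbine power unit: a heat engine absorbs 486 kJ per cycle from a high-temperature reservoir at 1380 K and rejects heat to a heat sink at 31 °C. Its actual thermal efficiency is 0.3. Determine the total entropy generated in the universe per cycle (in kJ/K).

ΔS_univ ≈ 0.7664 kJ/K

T_C = 31 °C → 31 + 273.15 = 304.15 K.
W = η·Q_H = 0.3 × 486 = 145.8 kJ, so Q_C = Q_H − W = 340.2 kJ.
Entropy balance on the reservoirs: −Q_H/T_H = -0.3522 kJ/K, +Q_C/T_C = 1.119 kJ/K.
ΔS_univ = −Q_H/T_H + Q_C/T_C = 0.7664 kJ/K (> 0, since η = 0.3 < η_Carnot = 0.780).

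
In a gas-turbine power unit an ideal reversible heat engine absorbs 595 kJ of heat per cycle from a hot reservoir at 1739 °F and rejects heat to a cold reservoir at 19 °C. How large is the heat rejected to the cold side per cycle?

T_H = 1739 °F → (1739 − 32) × 5/9 = 948.33 °C = 1221.48 K.
T_C = 19 °C → 19 + 273.15 = 292.15 K.
Since the cycle is reversible, η = 1 − T_C/T_H = 1 − 292.15/1221.48 = 0.7608.
For a reversible cycle Q_C/Q_H = T_C/T_H, so Q_C = 595 × 292.15/1221.48 = 142 kJ.

Q_C ≈ 142 kJ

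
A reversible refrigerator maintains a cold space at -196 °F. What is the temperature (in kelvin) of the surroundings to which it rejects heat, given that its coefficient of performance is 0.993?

T_H ≈ 294.0 K

T_C = -196 °F → (-196 − 32) × 5/9 = -126.67 °C = 146.48 K.
COP_R = T_C/(T_H − T_C) ⇒ T_H = T_C·(1 + 1/COP_R) = 146.48 × (1 + 1/0.993) = 294.0 K.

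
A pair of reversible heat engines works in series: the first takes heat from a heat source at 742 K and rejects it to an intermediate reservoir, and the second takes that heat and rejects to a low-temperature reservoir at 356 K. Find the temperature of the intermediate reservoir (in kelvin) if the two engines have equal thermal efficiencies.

T_m ≈ 514 K

Equal efficiencies require 1 − T_m/T_H = 1 − T_C/T_m, i.e. T_m/T_H = T_C/T_m, so T_m = √(T_H·T_C) = √(742.00 × 356.00) = 514 K.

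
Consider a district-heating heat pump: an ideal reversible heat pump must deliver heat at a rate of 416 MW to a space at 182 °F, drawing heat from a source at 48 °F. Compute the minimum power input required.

T_H = 182 °F → (182 − 32) × 5/9 = 83.33 °C = 356.48 K.
T_C = 48 °F → (48 − 32) × 5/9 = 8.89 °C = 282.04 K.
For a reversible heat pump, COP_HP = T_H/(T_H − T_C) = 356.48/74.44 = 4.7886.
W = Q_H/COP_HP = 416/4.7886 = 86.87 MW.

Ẇ_in ≈ 86.87 MW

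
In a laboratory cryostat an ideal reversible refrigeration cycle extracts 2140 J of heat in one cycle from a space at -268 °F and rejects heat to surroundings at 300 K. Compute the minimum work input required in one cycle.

W_in ≈ 3890 J

T_C = -268 °F → (-268 − 32) × 5/9 = -166.67 °C = 106.48 K.
The reversible coefficient of performance is COP_R = T_C/(T_H − T_C) = 106.48/193.52 = 0.5503.
W = Q_C/COP_R = 2140/0.5503 = 3890 J.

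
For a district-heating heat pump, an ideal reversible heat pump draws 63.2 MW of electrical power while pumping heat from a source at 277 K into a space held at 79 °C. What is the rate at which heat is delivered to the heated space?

T_H = 79 °C → 79 + 273.15 = 352.15 K.
Reversible heating COP: COP_HP = T_H/(T_H − T_C) = 352.15/75.15 = 4.6860.
Q_H = COP_HP · W = 4.6860 × 63.2 = 296 MW.

Q̇_H ≈ 296 MW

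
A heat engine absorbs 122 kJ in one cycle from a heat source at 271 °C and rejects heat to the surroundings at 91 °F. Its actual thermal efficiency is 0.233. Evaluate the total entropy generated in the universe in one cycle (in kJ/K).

ΔS_univ ≈ 0.0817 kJ/K

T_H = 271 °C → 271 + 273.15 = 544.15 K.
T_C = 91 °F → (91 − 32) × 5/9 = 32.78 °C = 305.93 K.
W = η·Q_H = 0.233 × 122 = 28.43 kJ, so Q_C = Q_H − W = 93.57 kJ.
Entropy balance on the reservoirs: −Q_H/T_H = -0.2242 kJ/K, +Q_C/T_C = 0.3059 kJ/K.
ΔS_univ = −Q_H/T_H + Q_C/T_C = 0.0817 kJ/K (> 0, since η = 0.233 < η_Carnot = 0.438).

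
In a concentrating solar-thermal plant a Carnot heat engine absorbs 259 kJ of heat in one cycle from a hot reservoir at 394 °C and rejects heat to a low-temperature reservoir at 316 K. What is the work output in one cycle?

T_H = 394 °C → 394 + 273.15 = 667.15 K.
Carnot efficiency: η = 1 − T_C/T_H = 1 − 316.00/667.15 = 0.5263.
W = η·Q_H = 0.5263 × 259 = 136.3 kJ.

W ≈ 136.3 kJ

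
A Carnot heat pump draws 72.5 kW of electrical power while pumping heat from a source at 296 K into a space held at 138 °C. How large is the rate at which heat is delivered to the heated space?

Q̇_H ≈ 259 kW

T_H = 138 °C → 138 + 273.15 = 411.15 K.
For a reversible heat pump, COP_HP = T_H/(T_H − T_C) = 411.15/115.15 = 3.5706.
Q_H = COP_HP · W = 3.5706 × 72.5 = 259 kW.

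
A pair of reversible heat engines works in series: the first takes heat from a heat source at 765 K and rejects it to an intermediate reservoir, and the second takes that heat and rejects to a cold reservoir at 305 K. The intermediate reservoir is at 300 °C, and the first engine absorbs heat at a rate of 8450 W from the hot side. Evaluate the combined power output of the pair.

Ẇ_total ≈ 5080 W

Two reversible stages in series are equivalent to a single Carnot engine between T_H and T_C, so η_total = 1 − T_C/T_H = 1 − 305.00/765.00 = 0.6013.
W_total = η_total · Q_H = 0.6013 × 8450 = 5080 W.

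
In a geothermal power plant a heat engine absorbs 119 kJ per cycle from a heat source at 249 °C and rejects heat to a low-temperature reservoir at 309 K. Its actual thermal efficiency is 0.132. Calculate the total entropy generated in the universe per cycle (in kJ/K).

ΔS_univ ≈ 0.106 kJ/K

T_H = 249 °C → 249 + 273.15 = 522.15 K.
W = η·Q_H = 0.132 × 119 = 15.71 kJ, so Q_C = Q_H − W = 103.3 kJ.
Entropy balance on the reservoirs: −Q_H/T_H = -0.2279 kJ/K, +Q_C/T_C = 0.3343 kJ/K.
ΔS_univ = −Q_H/T_H + Q_C/T_C = 0.106 kJ/K (> 0, since η = 0.132 < η_Carnot = 0.408).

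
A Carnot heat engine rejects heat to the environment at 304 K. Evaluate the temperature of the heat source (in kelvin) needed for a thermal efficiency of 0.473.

T_H ≈ 577 K

From η = 1 − T_C/T_H, solving for T_H gives T_H = T_C/(1 − η) = 304.00/(1 − 0.473) = 577 K.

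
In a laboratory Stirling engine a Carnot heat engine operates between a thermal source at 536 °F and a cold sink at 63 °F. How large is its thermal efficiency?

η ≈ 0.475

T_H = 536 °F → (536 − 32) × 5/9 = 280.00 °C = 553.15 K.
T_C = 63 °F → (63 − 32) × 5/9 = 17.22 °C = 290.37 K.
Carnot efficiency: η = 1 − T_C/T_H = 1 − 290.37/553.15 = 0.475.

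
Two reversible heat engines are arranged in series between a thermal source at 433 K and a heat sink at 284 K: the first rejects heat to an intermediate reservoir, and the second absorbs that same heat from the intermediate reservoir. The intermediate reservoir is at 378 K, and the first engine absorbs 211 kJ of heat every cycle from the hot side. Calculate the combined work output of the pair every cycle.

W_total ≈ 72.61 kJ

Two reversible stages in series are equivalent to a single Carnot engine between T_H and T_C, so η_total = 1 − T_C/T_H = 1 − 284.00/433.00 = 0.3441.
W_total = η_total · Q_H = 0.3441 × 211 = 72.61 kJ.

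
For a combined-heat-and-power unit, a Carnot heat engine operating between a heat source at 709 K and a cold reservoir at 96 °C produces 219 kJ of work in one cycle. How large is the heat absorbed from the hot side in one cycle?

Q_H ≈ 457 kJ

T_C = 96 °C → 96 + 273.15 = 369.15 K.
Carnot efficiency: η = 1 − T_C/T_H = 1 − 369.15/709.00 = 0.4793.
Q_H = W/η = 219/0.4793 = 457 kJ.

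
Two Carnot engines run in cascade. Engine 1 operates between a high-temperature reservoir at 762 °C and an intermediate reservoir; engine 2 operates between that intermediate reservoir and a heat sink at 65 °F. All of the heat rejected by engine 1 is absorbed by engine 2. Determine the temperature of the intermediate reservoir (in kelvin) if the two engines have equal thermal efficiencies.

T_m ≈ 549 K

T_H = 762 °C → 762 + 273.15 = 1035.15 K.
T_C = 65 °F → (65 − 32) × 5/9 = 18.33 °C = 291.48 K.
Equal efficiencies require 1 − T_m/T_H = 1 − T_C/T_m, i.e. T_m/T_H = T_C/T_m, so T_m = √(T_H·T_C) = √(1035.15 × 291.48) = 549 K.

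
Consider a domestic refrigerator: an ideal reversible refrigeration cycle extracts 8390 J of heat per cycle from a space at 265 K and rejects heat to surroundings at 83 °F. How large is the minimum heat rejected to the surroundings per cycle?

Q_H ≈ 9550 J

T_H = 83 °F → (83 − 32) × 5/9 = 28.33 °C = 301.48 K.
For a reversible cycle Q_H/Q_C = T_H/T_C, so Q_H = Q_C·T_H/T_C = 8390 × 301.48/265.00 = 9550 J.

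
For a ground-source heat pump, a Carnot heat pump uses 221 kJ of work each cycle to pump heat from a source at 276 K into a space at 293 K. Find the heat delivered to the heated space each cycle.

Q_H ≈ 3810 kJ

The Carnot heat-pump COP is COP_HP = T_H/(T_H − T_C) = 293.00/17.00 = 17.2353.
Q_H = COP_HP · W = 17.2353 × 221 = 3810 kJ.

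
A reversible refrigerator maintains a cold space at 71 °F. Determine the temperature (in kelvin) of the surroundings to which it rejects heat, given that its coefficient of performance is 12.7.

T_H ≈ 318 K

T_C = 71 °F → (71 − 32) × 5/9 = 21.67 °C = 294.82 K.
COP_R = T_C/(T_H − T_C) ⇒ T_H = T_C·(1 + 1/COP_R) = 294.82 × (1 + 1/12.7) = 318 K.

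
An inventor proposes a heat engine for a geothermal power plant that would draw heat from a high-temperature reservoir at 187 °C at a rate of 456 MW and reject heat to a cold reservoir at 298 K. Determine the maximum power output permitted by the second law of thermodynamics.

T_H = 187 °C → 187 + 273.15 = 460.15 K.
By the Carnot theorem, η_max = 1 − T_C/T_H = 1 − 298.00/460.15 = 0.3524.
W_max = η_max · Q_H = 0.3524 × 456 = 161 MW.

Ẇ_max ≈ 161 MW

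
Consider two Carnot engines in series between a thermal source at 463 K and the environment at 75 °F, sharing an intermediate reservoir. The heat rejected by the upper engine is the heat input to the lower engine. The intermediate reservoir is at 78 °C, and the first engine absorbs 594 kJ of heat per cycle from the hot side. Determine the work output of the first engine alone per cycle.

W₁ ≈ 143.5 kJ

T_C = 75 °F → (75 − 32) × 5/9 = 23.89 °C = 297.04 K.
T_m = 78 °C → 78 + 273.15 = 351.15 K.
First-stage efficiency η₁ = 1 − T_m/T_H = 1 − 351.15/463.00 = 0.2416.
W₁ = η₁·Q_H = 0.2416 × 594 = 143.5 kJ.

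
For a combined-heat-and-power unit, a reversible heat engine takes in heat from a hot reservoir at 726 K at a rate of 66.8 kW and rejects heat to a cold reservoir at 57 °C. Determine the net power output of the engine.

T_C = 57 °C → 57 + 273.15 = 330.15 K.
Since the cycle is reversible, η = 1 − T_C/T_H = 1 − 330.15/726.00 = 0.5452.
W = η·Q_H = 0.5452 × 66.8 = 36.42 kW.

Ẇ ≈ 36.42 kW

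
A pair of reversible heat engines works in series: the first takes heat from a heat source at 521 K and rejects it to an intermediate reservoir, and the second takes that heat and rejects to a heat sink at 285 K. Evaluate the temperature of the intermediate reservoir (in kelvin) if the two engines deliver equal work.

T_m ≈ 403 K

For reversible stages Q_m = Q_H·(T_m/T_H). Setting W₁ = Q_H(1 − T_m/T_H) equal to W₂ = Q_m(1 − T_C/T_m) = Q_H·(T_m − T_C)/T_H gives T_H − T_m = T_m − T_C, so T_m = (T_H + T_C)/2 = (521.00 + 285.00)/2 = 403 K.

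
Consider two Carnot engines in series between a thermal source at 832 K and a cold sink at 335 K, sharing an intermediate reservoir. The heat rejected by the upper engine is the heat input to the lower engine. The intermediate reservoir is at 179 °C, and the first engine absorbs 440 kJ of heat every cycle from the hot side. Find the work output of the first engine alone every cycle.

T_m = 179 °C → 179 + 273.15 = 452.15 K.
First-stage efficiency η₁ = 1 − T_m/T_H = 1 − 452.15/832.00 = 0.4566.
W₁ = η₁·Q_H = 0.4566 × 440 = 201 kJ.

W₁ ≈ 201 kJ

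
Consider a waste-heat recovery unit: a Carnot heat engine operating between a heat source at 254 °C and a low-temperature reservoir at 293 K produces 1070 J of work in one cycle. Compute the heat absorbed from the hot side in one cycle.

Q_H ≈ 2409 J

T_H = 254 °C → 254 + 273.15 = 527.15 K.
Carnot efficiency: η = 1 − T_C/T_H = 1 − 293.00/527.15 = 0.4442.
Q_H = W/η = 1070/0.4442 = 2409 J.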